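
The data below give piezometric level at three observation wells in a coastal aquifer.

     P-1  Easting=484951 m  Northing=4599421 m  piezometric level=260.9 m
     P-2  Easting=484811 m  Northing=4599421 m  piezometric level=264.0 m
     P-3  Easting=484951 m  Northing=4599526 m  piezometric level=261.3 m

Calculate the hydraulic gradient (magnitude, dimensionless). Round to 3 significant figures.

0.0225

∂h/∂x = (264.0 − 260.9) / (484811 − 484951) = -0.02214
∂h/∂y = (261.3 − 260.9) / (4599526 − 4599421) = +0.003810
|∇h| = √(-0.02214² + 0.003810²) = 0.02247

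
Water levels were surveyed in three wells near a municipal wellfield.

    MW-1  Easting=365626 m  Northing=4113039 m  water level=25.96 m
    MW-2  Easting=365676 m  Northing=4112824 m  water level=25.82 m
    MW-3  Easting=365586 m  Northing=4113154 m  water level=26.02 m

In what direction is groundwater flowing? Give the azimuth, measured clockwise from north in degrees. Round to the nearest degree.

Differences from MW-1: to MW-2 (Δx, Δy, Δh) = (50, -215, -0.14); to MW-3 = (-40, 115, +0.06).
Determinant of the coordinate differences = 50·115 − (-40)·(-215) = -2850.
∂h/∂x = [(-0.14)·115 − (+0.06)·(-215)] / -2850 = +0.001123
∂h/∂y = [50·(+0.06) − (-40)·(-0.14)] / -2850 = +0.0009123
Flow direction (−∇h) has components (-0.001123 E, -0.0009123 N).
Azimuth = atan2(E, N) = atan2(-0.001123, -0.0009123) = 230.9° ≈ 231°.

231°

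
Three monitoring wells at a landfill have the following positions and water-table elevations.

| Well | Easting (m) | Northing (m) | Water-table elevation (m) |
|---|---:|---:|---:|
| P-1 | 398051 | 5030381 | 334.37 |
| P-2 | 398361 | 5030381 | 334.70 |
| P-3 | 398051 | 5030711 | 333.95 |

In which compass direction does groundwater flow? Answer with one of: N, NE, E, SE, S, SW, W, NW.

NW

∂h/∂x = (334.70 − 334.37) / (398361 − 398051) = +0.001065
∂h/∂y = (333.95 − 334.37) / (5030711 − 5030381) = -0.001273
Flow = −∇h = (-0.001065 east, +0.001273 north), which points northwest.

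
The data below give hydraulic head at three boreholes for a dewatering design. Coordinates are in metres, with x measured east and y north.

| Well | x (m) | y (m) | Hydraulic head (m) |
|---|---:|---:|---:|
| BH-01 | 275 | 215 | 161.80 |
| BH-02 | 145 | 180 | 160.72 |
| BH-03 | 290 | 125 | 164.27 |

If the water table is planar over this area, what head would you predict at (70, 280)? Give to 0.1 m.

157.1 m

Differences from BH-01: to BH-02 (Δx, Δy, Δh) = (-130, -35, -1.08); to BH-03 = (15, -90, +2.47).
Solve a·Δx + b·Δy = Δh: det = (-130)·(-90) − 15·(-35) = 12225.
∂h/∂x = [(-1.08)·(-90) − (+2.47)·(-35)] / 12225 = +0.01502
∂h/∂y = [(-130)·(+2.47) − 15·(-1.08)] / 12225 = -0.02494
h(70, 280) = 161.80 + (+0.01502)·(-205) + (-0.02494)·(65) = 161.80 -3.080 -1.621 = 157.099 m.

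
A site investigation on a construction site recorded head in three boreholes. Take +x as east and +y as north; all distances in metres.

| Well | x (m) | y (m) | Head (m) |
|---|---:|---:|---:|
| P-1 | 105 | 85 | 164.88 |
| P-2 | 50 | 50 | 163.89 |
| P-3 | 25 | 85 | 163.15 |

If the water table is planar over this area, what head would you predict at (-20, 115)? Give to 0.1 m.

Differences from P-1: to P-2 (Δx, Δy, Δh) = (-55, -35, -0.99); to P-3 = (-80, 0, -1.73).
Solve a·Δx + b·Δy = Δh: det = (-55)·0 − (-80)·(-35) = -2800.
∂h/∂x = [(-0.99)·0 − (-1.73)·(-35)] / -2800 = +0.02162
∂h/∂y = [(-55)·(-1.73) − (-80)·(-0.99)] / -2800 = -0.005696
h(-20, 115) = 164.88 + (+0.02162)·(-125) + (-0.005696)·(30) = 164.88 -2.703 -0.171 = 162.006 m.

162.0 m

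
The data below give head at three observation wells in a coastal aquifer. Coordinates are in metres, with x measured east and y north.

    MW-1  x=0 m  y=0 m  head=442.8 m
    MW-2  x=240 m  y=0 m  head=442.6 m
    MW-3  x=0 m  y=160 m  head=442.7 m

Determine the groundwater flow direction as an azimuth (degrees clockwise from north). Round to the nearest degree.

053°

∂h/∂x = (442.6 − 442.8) / (240 − 0) = -0.0008333
∂h/∂y = (442.7 − 442.8) / (160 − 0) = -0.0006250
Flow direction (−∇h) has components (+0.0008333 E, +0.0006250 N).
Azimuth = atan2(E, N) = atan2(+0.0008333, +0.0006250) = 53.1° ≈ 053°.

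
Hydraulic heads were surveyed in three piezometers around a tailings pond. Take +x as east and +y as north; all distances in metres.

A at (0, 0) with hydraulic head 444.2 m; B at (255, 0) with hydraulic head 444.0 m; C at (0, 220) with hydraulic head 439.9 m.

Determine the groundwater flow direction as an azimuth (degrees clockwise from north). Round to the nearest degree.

002°

∂h/∂x = (444.0 − 444.2) / (255 − 0) = -0.0007843
∂h/∂y = (439.9 − 444.2) / (220 − 0) = -0.01955
Flow direction (−∇h) has components (+0.0007843 E, +0.01955 N).
Azimuth = atan2(E, N) = atan2(+0.0007843, +0.01955) = 2.3° ≈ 002°.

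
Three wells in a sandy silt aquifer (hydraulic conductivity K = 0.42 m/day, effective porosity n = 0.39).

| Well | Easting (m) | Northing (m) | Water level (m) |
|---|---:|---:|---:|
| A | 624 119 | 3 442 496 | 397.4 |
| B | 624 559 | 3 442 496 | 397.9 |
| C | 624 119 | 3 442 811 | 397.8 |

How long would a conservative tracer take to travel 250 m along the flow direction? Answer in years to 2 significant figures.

370 years

∂h/∂x = (397.9 − 397.4) / (624559 − 624119) = +0.001136
∂h/∂y = (397.8 − 397.4) / (3442811 − 3442496) = +0.001270
|∇h| = √(0.001136² + 0.001270²) = 0.001704
Seepage velocity v = K·i/n = 0.42 × 0.001704 / 0.39 = 0.001835 m/day.
t = 250 / 0.001835 = 1.362e+05 days = 373 years.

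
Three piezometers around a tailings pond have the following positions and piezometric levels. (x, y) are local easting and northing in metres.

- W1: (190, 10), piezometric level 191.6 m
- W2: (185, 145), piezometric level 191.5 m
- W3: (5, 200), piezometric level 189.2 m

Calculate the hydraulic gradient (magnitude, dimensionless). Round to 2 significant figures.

Taking W1 as reference: W2−W1 = (-5, 135, -0.1); W3−W1 = (-185, 190, -2.4).
Determinant of the coordinate differences = (-5)·190 − (-185)·135 = 24025.
∂h/∂x = [(-0.1)·190 − (-2.4)·135] / 24025 = +0.01270
∂h/∂y = [(-5)·(-2.4) − (-185)·(-0.1)] / 24025 = -0.0002706
|∇h| = √(0.01270² + -0.0002706²) = 0.0127

0.013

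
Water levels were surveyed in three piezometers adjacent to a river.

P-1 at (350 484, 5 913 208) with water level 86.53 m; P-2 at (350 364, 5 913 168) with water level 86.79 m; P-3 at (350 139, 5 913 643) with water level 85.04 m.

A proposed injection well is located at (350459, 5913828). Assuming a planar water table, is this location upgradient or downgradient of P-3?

Taking P-1 as reference: P-2−P-1 = (-120, -40, +0.26); P-3−P-1 = (-345, 435, -1.49).
Determinant of the coordinate differences = (-120)·435 − (-345)·(-40) = -66000.
∂h/∂x = [(+0.26)·435 − (-1.49)·(-40)] / -66000 = -0.0008106
∂h/∂y = [(-120)·(-1.49) − (-345)·(+0.26)] / -66000 = -0.004068
Head at (350459, 5913828) = 86.53 + (-0.0008106)·(-25) + (-0.004068)·(620) = 84.03 m.
That is lower than the 85.04 m at P-3, so the point is downgradient.

downgradient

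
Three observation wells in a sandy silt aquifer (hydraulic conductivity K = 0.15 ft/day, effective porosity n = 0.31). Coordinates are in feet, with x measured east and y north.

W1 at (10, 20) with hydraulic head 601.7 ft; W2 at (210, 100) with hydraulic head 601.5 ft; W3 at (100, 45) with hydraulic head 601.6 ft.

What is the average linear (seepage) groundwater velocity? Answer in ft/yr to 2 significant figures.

Differences from W1: to W2 (Δx, Δy, Δh) = (200, 80, -0.2); to W3 = (90, 25, -0.1).
Solve a·Δx + b·Δy = Δh: det = 200·25 − 90·80 = -2200.
∂h/∂x = [(-0.2)·25 − (-0.1)·80] / -2200 = -0.001364
∂h/∂y = [200·(-0.1) − 90·(-0.2)] / -2200 = +0.0009091
|∇h| = √(-0.001364² + 0.0009091²) = 0.001639
Seepage velocity v = K·i/n = 0.15 × 0.001639 / 0.31 = 0.0007931 ft/day = 0.2897 ft/yr.

0.29 ft/yr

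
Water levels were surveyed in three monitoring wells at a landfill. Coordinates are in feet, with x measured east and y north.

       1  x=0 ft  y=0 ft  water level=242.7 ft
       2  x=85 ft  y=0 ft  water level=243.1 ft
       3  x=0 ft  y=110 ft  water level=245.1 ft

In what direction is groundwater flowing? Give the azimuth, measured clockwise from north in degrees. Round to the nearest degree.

192°

∂h/∂x = (243.1 − 242.7) / (85 − 0) = +0.004706
∂h/∂y = (245.1 − 242.7) / (110 − 0) = +0.02182
Flow direction (−∇h) has components (-0.004706 E, -0.02182 N).
Azimuth = atan2(E, N) = atan2(-0.004706, -0.02182) = 192.2° ≈ 192°.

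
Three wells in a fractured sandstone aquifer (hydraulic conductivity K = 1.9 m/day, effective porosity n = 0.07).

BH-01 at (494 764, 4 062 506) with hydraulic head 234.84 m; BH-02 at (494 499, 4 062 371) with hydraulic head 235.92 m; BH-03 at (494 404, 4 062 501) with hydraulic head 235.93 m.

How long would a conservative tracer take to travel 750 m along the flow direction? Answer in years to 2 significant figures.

21 years

With h = a·x + b·y + c and BH-01 as origin, the differences give:
  (-265)·a + (-135)·b = +1.08
  (-360)·a + (-5)·b = +1.09
Eliminate b (×(-5) and ×(-135), subtract): -47275·a = 141.750 → a = ∂h/∂x = -0.002998
Back-substitute: b = ∂h/∂y = -0.002114.
|∇h| = √(-0.002998² + -0.002114²) = 0.003668
Seepage velocity v = K·i/n = 1.9 × 0.003668 / 0.07 = 0.09956 m/day.
t = 750 / 0.09956 = 7533 days = 20.6 years.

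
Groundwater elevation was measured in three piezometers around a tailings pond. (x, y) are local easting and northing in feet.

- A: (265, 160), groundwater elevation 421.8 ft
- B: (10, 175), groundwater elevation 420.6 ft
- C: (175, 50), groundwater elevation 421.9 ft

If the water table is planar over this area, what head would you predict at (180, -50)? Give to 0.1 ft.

Three-point gradient (reference A): Δ to B = (-255, 15, -1.2), Δ to C = (-90, -110, +0.1).
∂h/∂x = +0.004439, ∂h/∂y = -0.004541 (det = 29400).
h(180, -50) = 421.8 + (+0.004439)·(-85) + (-0.004541)·(-210) = 421.8 -0.377 +0.954 = 422.376 ft.

422.4 ft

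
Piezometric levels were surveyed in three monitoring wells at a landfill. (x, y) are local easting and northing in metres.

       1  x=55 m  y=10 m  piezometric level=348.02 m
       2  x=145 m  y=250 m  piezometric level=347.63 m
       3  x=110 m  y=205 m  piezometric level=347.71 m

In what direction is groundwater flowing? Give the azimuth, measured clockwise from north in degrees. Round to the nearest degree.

014°

With h = a·x + b·y + c and 1 as origin, the differences give:
  90·a + 240·b = -0.39
  55·a + 195·b = -0.31
Eliminate b (×195 and ×240, subtract): 4350·a = -1.650 → a = ∂h/∂x = -0.0003793
Back-substitute: b = ∂h/∂y = -0.001483.
Flow direction (−∇h) has components (+0.0003793 E, +0.001483 N).
Azimuth = atan2(E, N) = atan2(+0.0003793, +0.001483) = 14.3° ≈ 014°.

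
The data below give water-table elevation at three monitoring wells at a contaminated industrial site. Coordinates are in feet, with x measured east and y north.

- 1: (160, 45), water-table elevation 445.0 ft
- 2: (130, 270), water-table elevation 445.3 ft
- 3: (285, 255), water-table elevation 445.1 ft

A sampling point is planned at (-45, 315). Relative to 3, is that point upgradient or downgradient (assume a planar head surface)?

Taking 1 as reference: 2−1 = (-30, 225, +0.3); 3−1 = (125, 210, +0.1).
Solve a·Δx + b·Δy = Δh: det = (-30)·210 − 125·225 = -34425.
∂h/∂x = [(+0.3)·210 − (+0.1)·225] / -34425 = -0.001176
∂h/∂y = [(-30)·(+0.1) − 125·(+0.3)] / -34425 = +0.001176
Head at (-45, 315) = 445.0 + (-0.001176)·(-205) + (+0.001176)·(270) = 445.56 ft.
That is higher than the 445.1 ft at 3, so the point is upgradient.

upgradient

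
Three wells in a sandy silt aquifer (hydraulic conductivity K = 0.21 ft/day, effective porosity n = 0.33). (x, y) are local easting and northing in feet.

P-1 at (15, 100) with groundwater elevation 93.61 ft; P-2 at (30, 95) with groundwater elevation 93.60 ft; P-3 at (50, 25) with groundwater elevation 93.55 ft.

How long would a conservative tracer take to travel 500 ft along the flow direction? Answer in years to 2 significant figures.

2900 years

Differences from P-1: to P-2 (Δx, Δy, Δh) = (15, -5, -0.01); to P-3 = (35, -75, -0.06).
Determinant of the coordinate differences = 15·(-75) − 35·(-5) = -950.
∂h/∂x = [(-0.01)·(-75) − (-0.06)·(-5)] / -950 = -0.0004737
∂h/∂y = [15·(-0.06) − 35·(-0.01)] / -950 = +0.0005789
|∇h| = √(-0.0004737² + 0.0005789²) = 0.000748
Seepage velocity v = K·i/n = 0.21 × 0.000748 / 0.33 = 0.000476 ft/day.
t = 500 / 0.000476 = 1.05e+06 days = 2.87e+03 years.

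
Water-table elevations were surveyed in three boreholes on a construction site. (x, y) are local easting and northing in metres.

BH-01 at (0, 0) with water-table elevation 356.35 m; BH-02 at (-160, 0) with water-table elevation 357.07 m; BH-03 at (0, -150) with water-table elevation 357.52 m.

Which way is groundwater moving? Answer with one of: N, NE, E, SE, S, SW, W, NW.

∂h/∂x = (357.07 − 356.35) / (-160 − 0) = -0.004500
∂h/∂y = (357.52 − 356.35) / (-150 − 0) = -0.007800
Flow = −∇h = (+0.004500 east, +0.007800 north), which points northeast.

NE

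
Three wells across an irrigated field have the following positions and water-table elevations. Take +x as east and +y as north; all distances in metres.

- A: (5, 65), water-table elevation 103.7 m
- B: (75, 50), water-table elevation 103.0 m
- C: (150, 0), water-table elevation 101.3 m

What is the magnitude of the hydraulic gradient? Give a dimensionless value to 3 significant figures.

Taking A as reference: B−A = (70, -15, -0.7); C−A = (145, -65, -2.4).
Determinant of the coordinate differences = 70·(-65) − 145·(-15) = -2375.
∂h/∂x = [(-0.7)·(-65) − (-2.4)·(-15)] / -2375 = -0.004000
∂h/∂y = [70·(-2.4) − 145·(-0.7)] / -2375 = +0.02800
|∇h| = √(-0.004000² + 0.02800²) = 0.02828

0.0283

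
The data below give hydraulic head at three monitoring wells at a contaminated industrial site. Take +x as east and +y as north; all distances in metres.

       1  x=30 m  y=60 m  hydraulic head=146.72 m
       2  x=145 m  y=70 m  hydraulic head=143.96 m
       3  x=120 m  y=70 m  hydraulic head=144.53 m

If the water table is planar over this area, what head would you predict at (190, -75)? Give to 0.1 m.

Taking 1 as reference: 2−1 = (115, 10, -2.76); 3−1 = (90, 10, -2.19).
Determinant of the coordinate differences = 115·10 − 90·10 = 250.
∂h/∂x = [(-2.76)·10 − (-2.19)·10] / 250 = -0.02280
∂h/∂y = [115·(-2.19) − 90·(-2.76)] / 250 = -0.01380
h(190, -75) = 146.72 + (-0.02280)·(160) + (-0.01380)·(-135) = 146.72 -3.648 +1.863 = 144.935 m.

144.9 m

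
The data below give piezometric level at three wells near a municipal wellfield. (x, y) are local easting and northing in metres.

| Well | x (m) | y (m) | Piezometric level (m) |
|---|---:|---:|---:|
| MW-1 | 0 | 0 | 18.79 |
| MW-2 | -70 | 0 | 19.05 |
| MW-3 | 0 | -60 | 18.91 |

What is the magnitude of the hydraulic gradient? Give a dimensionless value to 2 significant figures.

∂h/∂x = (19.05 − 18.79) / (-70 − 0) = -0.003714
∂h/∂y = (18.91 − 18.79) / (-60 − 0) = -0.002000
|∇h| = √(-0.003714² + -0.002000²) = 0.004218

0.0042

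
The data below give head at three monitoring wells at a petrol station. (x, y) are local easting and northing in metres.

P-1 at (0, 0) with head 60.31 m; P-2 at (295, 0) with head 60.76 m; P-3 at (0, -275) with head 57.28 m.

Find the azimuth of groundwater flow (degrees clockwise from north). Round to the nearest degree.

188°

∂h/∂x = (60.76 − 60.31) / (295 − 0) = +0.001525
∂h/∂y = (57.28 − 60.31) / (-275 − 0) = +0.01102
Flow direction (−∇h) has components (-0.001525 E, -0.01102 N).
Azimuth = atan2(E, N) = atan2(-0.001525, -0.01102) = 187.9° ≈ 188°.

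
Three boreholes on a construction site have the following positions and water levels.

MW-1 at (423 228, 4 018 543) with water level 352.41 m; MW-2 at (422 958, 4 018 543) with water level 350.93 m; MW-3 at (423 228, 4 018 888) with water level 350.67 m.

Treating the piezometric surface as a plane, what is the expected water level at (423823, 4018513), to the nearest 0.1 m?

355.8 m

∂h/∂x = (350.93 − 352.41) / (422958 − 423228) = +0.005481
∂h/∂y = (350.67 − 352.41) / (4018888 − 4018543) = -0.005043
h(423823, 4018513) = 352.41 + (+0.005481)·(595) + (-0.005043)·(-30) = 352.41 +3.261 +0.151 = 355.823 m.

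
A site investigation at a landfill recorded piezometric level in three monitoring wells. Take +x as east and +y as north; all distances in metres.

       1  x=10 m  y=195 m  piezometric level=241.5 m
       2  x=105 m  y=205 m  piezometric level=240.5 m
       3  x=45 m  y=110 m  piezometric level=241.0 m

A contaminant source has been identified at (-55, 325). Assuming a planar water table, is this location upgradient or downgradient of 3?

With h = a·x + b·y + c and 1 as origin, the differences give:
  95·a + 10·b = -1.0
  35·a + (-85)·b = -0.5
Eliminate b (×(-85) and ×10, subtract): -8425·a = 90.00 → a = ∂h/∂x = -0.01068
Back-substitute: b = ∂h/∂y = +0.001484.
Head at (-55, 325) = 241.5 + (-0.01068)·(-65) + (+0.001484)·(130) = 242.39 m.
That is higher than the 241.0 m at 3, so the point is upgradient.

upgradient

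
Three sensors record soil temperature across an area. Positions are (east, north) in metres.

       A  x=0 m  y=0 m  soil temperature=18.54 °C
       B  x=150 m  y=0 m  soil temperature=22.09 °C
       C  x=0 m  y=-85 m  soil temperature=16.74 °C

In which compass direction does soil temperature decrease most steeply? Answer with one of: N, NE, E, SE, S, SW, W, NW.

SW

∂T/∂x = (22.09 − 18.54) / (150 − 0) = +0.02367
∂T/∂y = (16.74 − 18.54) / (-85 − 0) = +0.02118
Steepest decrease is along −∇f = (-0.02367 E, -0.02118 N) → southwest.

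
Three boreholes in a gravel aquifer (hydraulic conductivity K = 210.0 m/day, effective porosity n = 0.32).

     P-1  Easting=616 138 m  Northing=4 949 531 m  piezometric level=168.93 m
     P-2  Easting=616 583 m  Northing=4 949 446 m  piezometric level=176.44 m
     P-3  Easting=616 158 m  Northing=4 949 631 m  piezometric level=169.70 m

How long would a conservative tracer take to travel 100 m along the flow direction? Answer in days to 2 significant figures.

Taking P-1 as reference: P-2−P-1 = (445, -85, +7.51); P-3−P-1 = (20, 100, +0.77).
Solve a·Δx + b·Δy = Δh: det = 445·100 − 20·(-85) = 46200.
∂h/∂x = [(+7.51)·100 − (+0.77)·(-85)] / 46200 = +0.01767
∂h/∂y = [445·(+0.77) − 20·(+7.51)] / 46200 = +0.004166
|∇h| = √(0.01767² + 0.004166²) = 0.01815
Seepage velocity v = K·i/n = 210.0 × 0.01815 / 0.32 = 11.91 m/day.
t = 100 / 11.91 = 8.396 days.

8.4 days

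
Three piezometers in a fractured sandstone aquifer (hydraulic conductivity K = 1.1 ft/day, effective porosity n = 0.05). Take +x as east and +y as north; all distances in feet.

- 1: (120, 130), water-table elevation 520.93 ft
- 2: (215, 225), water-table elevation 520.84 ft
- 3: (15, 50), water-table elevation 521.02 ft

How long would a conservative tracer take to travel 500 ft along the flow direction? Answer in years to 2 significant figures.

91 years

Three-point gradient (reference 1): Δ to 2 = (95, 95, -0.09), Δ to 3 = (-105, -80, +0.09).
∂h/∂x = -0.0005684, ∂h/∂y = -0.0003789 (det = 2375).
|∇h| = √(-0.0005684² + -0.0003789²) = 0.0006831
Seepage velocity v = K·i/n = 1.1 × 0.0006831 / 0.05 = 0.01503 ft/day.
t = 500 / 0.01503 = 3.327e+04 days = 91.1 years.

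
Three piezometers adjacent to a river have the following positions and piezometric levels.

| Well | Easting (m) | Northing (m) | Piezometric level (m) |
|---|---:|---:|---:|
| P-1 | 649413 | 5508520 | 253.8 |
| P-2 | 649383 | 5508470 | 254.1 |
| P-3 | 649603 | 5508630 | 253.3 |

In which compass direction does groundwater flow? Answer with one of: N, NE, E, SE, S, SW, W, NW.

N

Three-point gradient (reference P-1): Δ to P-2 = (-30, -50, +0.3), Δ to P-3 = (190, 110, -0.5).
∂h/∂x = +0.001290, ∂h/∂y = -0.006774 (det = 6200).
Flow = −∇h = (-0.001290 east, +0.006774 north), which points north.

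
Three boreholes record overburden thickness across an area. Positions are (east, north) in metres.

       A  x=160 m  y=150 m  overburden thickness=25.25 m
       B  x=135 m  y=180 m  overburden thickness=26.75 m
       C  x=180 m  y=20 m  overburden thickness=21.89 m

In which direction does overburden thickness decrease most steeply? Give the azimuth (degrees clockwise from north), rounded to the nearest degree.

Three-point gradient (reference A): Δ to B = (-25, 30, +1.50), Δ to C = (20, -130, -3.36).
∂d/∂x = -0.03555, ∂d/∂y = +0.02038 (det = 2650).
Steepest decrease is along −∇f: components (+0.03555 E, -0.02038 N).
Azimuth = atan2(+0.03555, -0.02038) = 119.8° ≈ 120°.

120°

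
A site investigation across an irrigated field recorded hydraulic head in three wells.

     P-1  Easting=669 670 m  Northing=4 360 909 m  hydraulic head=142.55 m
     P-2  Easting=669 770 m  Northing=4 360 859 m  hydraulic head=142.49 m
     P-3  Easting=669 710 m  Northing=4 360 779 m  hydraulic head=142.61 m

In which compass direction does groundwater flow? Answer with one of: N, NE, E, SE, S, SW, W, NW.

NE

With h = a·x + b·y + c and P-1 as origin, the differences give:
  100·a + (-50)·b = -0.06
  40·a + (-130)·b = +0.06
Eliminate b (×(-130) and ×(-50), subtract): -11000·a = 10.800 → a = ∂h/∂x = -0.0009818
Back-substitute: b = ∂h/∂y = -0.0007636.
Flow = −∇h = (+0.0009818 east, +0.0007636 north), which points northeast.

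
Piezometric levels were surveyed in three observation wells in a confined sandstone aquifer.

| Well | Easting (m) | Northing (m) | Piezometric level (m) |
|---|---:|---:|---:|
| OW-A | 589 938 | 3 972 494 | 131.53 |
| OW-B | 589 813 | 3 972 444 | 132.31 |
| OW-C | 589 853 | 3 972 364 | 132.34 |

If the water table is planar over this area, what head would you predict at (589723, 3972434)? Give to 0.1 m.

With h = a·x + b·y + c and OW-A as origin, the differences give:
  (-125)·a + (-50)·b = +0.78
  (-85)·a + (-130)·b = +0.81
Eliminate b (×(-130) and ×(-50), subtract): 12000·a = -60.900 → a = ∂h/∂x = -0.005075
Back-substitute: b = ∂h/∂y = -0.002913.
h(589723, 3972434) = 131.53 + (-0.005075)·(-215) + (-0.002913)·(-60) = 131.53 +1.091 +0.175 = 132.796 m.

132.8 m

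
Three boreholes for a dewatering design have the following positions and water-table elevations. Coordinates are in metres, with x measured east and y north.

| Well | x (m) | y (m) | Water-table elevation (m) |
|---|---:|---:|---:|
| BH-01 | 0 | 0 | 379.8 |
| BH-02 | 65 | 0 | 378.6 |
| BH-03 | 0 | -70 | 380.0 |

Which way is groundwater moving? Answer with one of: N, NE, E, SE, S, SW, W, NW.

∂h/∂x = (378.6 − 379.8) / (65 − 0) = -0.01846
∂h/∂y = (380.0 − 379.8) / (-70 − 0) = -0.002857
Flow = −∇h = (+0.01846 east, +0.002857 north), which points east.

E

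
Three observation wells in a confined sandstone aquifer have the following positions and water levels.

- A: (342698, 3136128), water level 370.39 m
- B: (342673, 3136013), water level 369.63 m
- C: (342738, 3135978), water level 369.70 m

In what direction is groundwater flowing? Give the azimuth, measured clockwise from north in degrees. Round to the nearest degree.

Taking A as reference: B−A = (-25, -115, -0.76); C−A = (40, -150, -0.69).
Solve a·Δx + b·Δy = Δh: det = (-25)·(-150) − 40·(-115) = 8350.
∂h/∂x = [(-0.76)·(-150) − (-0.69)·(-115)] / 8350 = +0.004150
∂h/∂y = [(-25)·(-0.69) − 40·(-0.76)] / 8350 = +0.005707
Flow direction (−∇h) has components (-0.004150 E, -0.005707 N).
Azimuth = atan2(E, N) = atan2(-0.004150, -0.005707) = 216.0° ≈ 216°.

216°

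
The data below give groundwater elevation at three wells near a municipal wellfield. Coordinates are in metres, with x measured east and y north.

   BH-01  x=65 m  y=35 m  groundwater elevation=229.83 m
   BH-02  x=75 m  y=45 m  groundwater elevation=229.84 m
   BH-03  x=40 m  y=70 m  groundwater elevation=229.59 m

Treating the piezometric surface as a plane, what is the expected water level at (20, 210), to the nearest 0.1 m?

With h = a·x + b·y + c and BH-01 as origin, the differences give:
  10·a + 10·b = +0.01
  (-25)·a + 35·b = -0.24
Eliminate b (×35 and ×10, subtract): 600·a = 2.750 → a = ∂h/∂x = +0.004583
Back-substitute: b = ∂h/∂y = -0.003583.
h(20, 210) = 229.83 + (+0.004583)·(-45) + (-0.003583)·(175) = 229.83 -0.206 -0.627 = 228.997 m.

229.0 m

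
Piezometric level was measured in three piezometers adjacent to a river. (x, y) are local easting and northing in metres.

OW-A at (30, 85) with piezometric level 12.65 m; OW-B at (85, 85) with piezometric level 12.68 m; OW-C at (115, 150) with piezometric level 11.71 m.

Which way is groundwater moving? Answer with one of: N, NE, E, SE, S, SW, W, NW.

Taking OW-A as reference: OW-B−OW-A = (55, 0, +0.03); OW-C−OW-A = (85, 65, -0.94).
Solve a·Δx + b·Δy = Δh: det = 55·65 − 85·0 = 3575.
∂h/∂x = [(+0.03)·65 − (-0.94)·0] / 3575 = +0.0005455
∂h/∂y = [55·(-0.94) − 85·(+0.03)] / 3575 = -0.01517
Flow = −∇h = (-0.0005455 east, +0.01517 north), which points north.

N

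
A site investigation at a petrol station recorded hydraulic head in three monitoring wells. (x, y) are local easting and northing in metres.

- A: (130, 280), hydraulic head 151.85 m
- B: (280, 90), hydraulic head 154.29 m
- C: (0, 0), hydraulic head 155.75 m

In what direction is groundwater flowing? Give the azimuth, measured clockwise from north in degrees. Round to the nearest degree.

With h = a·x + b·y + c and A as origin, the differences give:
  150·a + (-190)·b = +2.44
  (-130)·a + (-280)·b = +3.90
Eliminate b (×(-280) and ×(-190), subtract): -66700·a = 57.800 → a = ∂h/∂x = -0.0008666
Back-substitute: b = ∂h/∂y = -0.01353.
Flow direction (−∇h) has components (+0.0008666 E, +0.01353 N).
Azimuth = atan2(E, N) = atan2(+0.0008666, +0.01353) = 3.7° ≈ 004°.

004°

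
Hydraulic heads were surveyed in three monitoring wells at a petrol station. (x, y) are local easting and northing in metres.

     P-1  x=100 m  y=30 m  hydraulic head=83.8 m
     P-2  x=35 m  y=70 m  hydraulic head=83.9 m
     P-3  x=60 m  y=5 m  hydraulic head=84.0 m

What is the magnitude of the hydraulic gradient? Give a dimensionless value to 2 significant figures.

0.0043

Differences from P-1: to P-2 (Δx, Δy, Δh) = (-65, 40, +0.1); to P-3 = (-40, -25, +0.2).
Determinant of the coordinate differences = (-65)·(-25) − (-40)·40 = 3225.
∂h/∂x = [(+0.1)·(-25) − (+0.2)·40] / 3225 = -0.003256
∂h/∂y = [(-65)·(+0.2) − (-40)·(+0.1)] / 3225 = -0.002791
|∇h| = √(-0.003256² + -0.002791²) = 0.004288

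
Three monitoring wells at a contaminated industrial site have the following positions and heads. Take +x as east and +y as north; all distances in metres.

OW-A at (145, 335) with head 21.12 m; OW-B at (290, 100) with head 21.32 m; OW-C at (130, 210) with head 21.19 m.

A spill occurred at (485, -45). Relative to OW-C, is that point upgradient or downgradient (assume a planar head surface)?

With h = a·x + b·y + c and OW-A as origin, the differences give:
  145·a + (-235)·b = +0.20
  (-15)·a + (-125)·b = +0.07
Eliminate b (×(-125) and ×(-235), subtract): -21650·a = -8.550 → a = ∂h/∂x = +0.0003949
Back-substitute: b = ∂h/∂y = -0.0006074.
Head at (485, -45) = 21.12 + (+0.0003949)·(340) + (-0.0006074)·(-380) = 21.49 m.
That is higher than the 21.19 m at OW-C, so the point is upgradient.

upgradient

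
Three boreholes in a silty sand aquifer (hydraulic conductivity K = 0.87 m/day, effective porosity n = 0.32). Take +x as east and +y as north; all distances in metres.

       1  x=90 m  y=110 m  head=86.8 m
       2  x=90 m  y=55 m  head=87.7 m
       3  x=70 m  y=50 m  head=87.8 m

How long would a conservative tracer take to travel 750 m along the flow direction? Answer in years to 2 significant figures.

Taking 1 as reference: 2−1 = (0, -55, +0.9); 3−1 = (-20, -60, +1.0).
Determinant of the coordinate differences = 0·(-60) − (-20)·(-55) = -1100.
∂h/∂x = [(+0.9)·(-60) − (+1.0)·(-55)] / -1100 = -0.0009091
∂h/∂y = [0·(+1.0) − (-20)·(+0.9)] / -1100 = -0.01636
|∇h| = √(-0.0009091² + -0.01636²) = 0.01639
Seepage velocity v = K·i/n = 0.87 × 0.01639 / 0.32 = 0.04456 m/day.
t = 750 / 0.04456 = 1.683e+04 days = 46.1 years.

46 years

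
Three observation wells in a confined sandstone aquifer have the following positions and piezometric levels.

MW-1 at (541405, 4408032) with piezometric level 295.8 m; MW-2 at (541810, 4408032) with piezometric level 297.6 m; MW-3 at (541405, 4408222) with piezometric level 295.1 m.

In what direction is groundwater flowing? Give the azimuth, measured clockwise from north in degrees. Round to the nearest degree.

310°

∂h/∂x = (297.6 − 295.8) / (541810 − 541405) = +0.004444
∂h/∂y = (295.1 − 295.8) / (4408222 − 4408032) = -0.003684
Flow direction (−∇h) has components (-0.004444 E, +0.003684 N).
Azimuth = atan2(E, N) = atan2(-0.004444, +0.003684) = 309.7° ≈ 310°.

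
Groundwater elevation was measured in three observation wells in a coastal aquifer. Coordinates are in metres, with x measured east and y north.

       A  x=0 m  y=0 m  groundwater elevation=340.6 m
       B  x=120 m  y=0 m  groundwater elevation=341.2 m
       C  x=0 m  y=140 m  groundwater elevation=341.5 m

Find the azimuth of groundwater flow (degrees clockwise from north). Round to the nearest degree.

∂h/∂x = (341.2 − 340.6) / (120 − 0) = +0.005000
∂h/∂y = (341.5 − 340.6) / (140 − 0) = +0.006429
Flow direction (−∇h) has components (-0.005000 E, -0.006429 N).
Azimuth = atan2(E, N) = atan2(-0.005000, -0.006429) = 217.9° ≈ 218°.

218°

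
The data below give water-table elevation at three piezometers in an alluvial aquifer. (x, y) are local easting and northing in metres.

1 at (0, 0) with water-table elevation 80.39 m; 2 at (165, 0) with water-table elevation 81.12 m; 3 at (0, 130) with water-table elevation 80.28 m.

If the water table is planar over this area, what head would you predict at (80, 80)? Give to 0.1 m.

80.7 m

∂h/∂x = (81.12 − 80.39) / (165 − 0) = +0.004424
∂h/∂y = (80.28 − 80.39) / (130 − 0) = -0.0008462
h(80, 80) = 80.39 + (+0.004424)·(80) + (-0.0008462)·(80) = 80.39 +0.354 -0.068 = 80.676 m.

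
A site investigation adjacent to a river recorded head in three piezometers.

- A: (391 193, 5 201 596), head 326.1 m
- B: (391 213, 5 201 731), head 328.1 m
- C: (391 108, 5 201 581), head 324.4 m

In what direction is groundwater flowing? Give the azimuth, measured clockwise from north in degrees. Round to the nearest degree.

236°

With h = a·x + b·y + c and A as origin, the differences give:
  20·a + 135·b = +2.0
  (-85)·a + (-15)·b = -1.7
Eliminate b (×(-15) and ×135, subtract): 11175·a = 199.50 → a = ∂h/∂x = +0.01785
Back-substitute: b = ∂h/∂y = +0.01217.
Flow direction (−∇h) has components (-0.01785 E, -0.01217 N).
Azimuth = atan2(E, N) = atan2(-0.01785, -0.01217) = 235.7° ≈ 236°.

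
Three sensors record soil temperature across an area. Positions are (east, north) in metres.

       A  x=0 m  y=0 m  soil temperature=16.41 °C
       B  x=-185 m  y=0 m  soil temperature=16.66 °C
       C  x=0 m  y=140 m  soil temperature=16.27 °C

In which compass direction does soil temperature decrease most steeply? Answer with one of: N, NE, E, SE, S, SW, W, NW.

∂T/∂x = (16.66 − 16.41) / (-185 − 0) = -0.001351
∂T/∂y = (16.27 − 16.41) / (140 − 0) = -0.001000
Steepest decrease is along −∇f = (+0.001351 E, +0.001000 N) → northeast.

NE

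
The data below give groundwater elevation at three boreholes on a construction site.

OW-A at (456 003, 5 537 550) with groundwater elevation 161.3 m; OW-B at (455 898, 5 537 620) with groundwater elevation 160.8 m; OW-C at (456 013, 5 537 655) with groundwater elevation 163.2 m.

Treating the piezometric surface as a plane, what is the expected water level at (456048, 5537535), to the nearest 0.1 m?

161.8 m

Differences from OW-A: to OW-B (Δx, Δy, Δh) = (-105, 70, -0.5); to OW-C = (10, 105, +1.9).
Solve a·Δx + b·Δy = Δh: det = (-105)·105 − 10·70 = -11725.
∂h/∂x = [(-0.5)·105 − (+1.9)·70] / -11725 = +0.01582
∂h/∂y = [(-105)·(+1.9) − 10·(-0.5)] / -11725 = +0.01659
h(456048, 5537535) = 161.3 + (+0.01582)·(45) + (+0.01659)·(-15) = 161.3 +0.712 -0.249 = 161.763 m.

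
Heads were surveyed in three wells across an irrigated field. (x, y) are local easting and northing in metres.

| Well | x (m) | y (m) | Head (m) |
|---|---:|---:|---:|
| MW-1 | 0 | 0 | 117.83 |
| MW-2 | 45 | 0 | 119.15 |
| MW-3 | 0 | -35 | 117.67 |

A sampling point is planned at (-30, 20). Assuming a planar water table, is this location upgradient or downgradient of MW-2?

∂h/∂x = (119.15 − 117.83) / (45 − 0) = +0.02933
∂h/∂y = (117.67 − 117.83) / (-35 − 0) = +0.004571
Head at (-30, 20) = 117.83 + (+0.02933)·(-30) + (+0.004571)·(20) = 117.04 m.
That is lower than the 119.15 m at MW-2, so the point is downgradient.

downgradient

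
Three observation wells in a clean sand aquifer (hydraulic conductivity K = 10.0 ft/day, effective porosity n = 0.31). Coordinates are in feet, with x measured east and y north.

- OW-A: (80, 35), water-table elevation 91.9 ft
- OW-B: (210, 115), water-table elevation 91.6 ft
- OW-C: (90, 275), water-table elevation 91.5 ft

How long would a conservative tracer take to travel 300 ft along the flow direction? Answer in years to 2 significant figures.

12 years

With h = a·x + b·y + c and OW-A as origin, the differences give:
  130·a + 80·b = -0.3
  10·a + 240·b = -0.4
Eliminate b (×240 and ×80, subtract): 30400·a = -40.00 → a = ∂h/∂x = -0.001316
Back-substitute: b = ∂h/∂y = -0.001612.
|∇h| = √(-0.001316² + -0.001612²) = 0.002081
Seepage velocity v = K·i/n = 10.0 × 0.002081 / 0.31 = 0.06713 ft/day.
t = 300 / 0.06713 = 4469 days = 12.2 years.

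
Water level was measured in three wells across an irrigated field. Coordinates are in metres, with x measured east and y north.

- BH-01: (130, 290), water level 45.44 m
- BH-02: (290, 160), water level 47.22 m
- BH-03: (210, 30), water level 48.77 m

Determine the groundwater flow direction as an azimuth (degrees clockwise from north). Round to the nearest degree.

Taking BH-01 as reference: BH-02−BH-01 = (160, -130, +1.78); BH-03−BH-01 = (80, -260, +3.33).
Solve a·Δx + b·Δy = Δh: det = 160·(-260) − 80·(-130) = -31200.
∂h/∂x = [(+1.78)·(-260) − (+3.33)·(-130)] / -31200 = +0.0009583
∂h/∂y = [160·(+3.33) − 80·(+1.78)] / -31200 = -0.01251
Flow direction (−∇h) has components (-0.0009583 E, +0.01251 N).
Azimuth = atan2(E, N) = atan2(-0.0009583, +0.01251) = 355.6° ≈ 356°.

356°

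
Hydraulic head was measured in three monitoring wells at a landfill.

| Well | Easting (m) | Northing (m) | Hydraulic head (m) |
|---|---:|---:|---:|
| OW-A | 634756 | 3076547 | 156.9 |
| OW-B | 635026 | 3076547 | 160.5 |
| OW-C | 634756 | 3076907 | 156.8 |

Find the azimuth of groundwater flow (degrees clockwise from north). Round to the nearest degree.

∂h/∂x = (160.5 − 156.9) / (635026 − 634756) = +0.01333
∂h/∂y = (156.8 − 156.9) / (3076907 − 3076547) = -0.0002778
Flow direction (−∇h) has components (-0.01333 E, +0.0002778 N).
Azimuth = atan2(E, N) = atan2(-0.01333, +0.0002778) = 271.2° ≈ 271°.

271°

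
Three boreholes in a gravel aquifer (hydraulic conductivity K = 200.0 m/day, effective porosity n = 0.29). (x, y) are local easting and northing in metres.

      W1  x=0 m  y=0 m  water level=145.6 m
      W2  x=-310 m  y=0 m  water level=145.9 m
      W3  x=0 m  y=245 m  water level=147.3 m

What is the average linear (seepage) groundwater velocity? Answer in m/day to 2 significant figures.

∂h/∂x = (145.9 − 145.6) / (-310 − 0) = -0.0009677
∂h/∂y = (147.3 − 145.6) / (245 − 0) = +0.006939
|∇h| = √(-0.0009677² + 0.006939²) = 0.007006
Seepage velocity v = K·i/n = 200.0 × 0.007006 / 0.29 = 4.832 m/day.

4.8 m/day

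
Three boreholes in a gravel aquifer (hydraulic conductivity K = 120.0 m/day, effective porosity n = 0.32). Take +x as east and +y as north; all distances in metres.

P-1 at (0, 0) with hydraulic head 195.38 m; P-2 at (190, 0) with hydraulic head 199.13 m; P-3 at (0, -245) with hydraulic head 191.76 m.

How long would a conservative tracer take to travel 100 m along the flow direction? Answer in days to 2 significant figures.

11 days

∂h/∂x = (199.13 − 195.38) / (190 − 0) = +0.01974
∂h/∂y = (191.76 − 195.38) / (-245 − 0) = +0.01478
|∇h| = √(0.01974² + 0.01478²) = 0.02466
Seepage velocity v = K·i/n = 120.0 × 0.02466 / 0.32 = 9.248 m/day.
t = 100 / 9.248 = 10.81 days.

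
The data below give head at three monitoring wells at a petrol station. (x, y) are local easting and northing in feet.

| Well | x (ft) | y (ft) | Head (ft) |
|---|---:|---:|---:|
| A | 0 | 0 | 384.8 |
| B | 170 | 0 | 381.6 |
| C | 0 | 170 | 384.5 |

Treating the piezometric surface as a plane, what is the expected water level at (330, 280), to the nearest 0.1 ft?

378.1 ft

∂h/∂x = (381.6 − 384.8) / (170 − 0) = -0.01882
∂h/∂y = (384.5 − 384.8) / (170 − 0) = -0.001765
h(330, 280) = 384.8 + (-0.01882)·(330) + (-0.001765)·(280) = 384.8 -6.212 -0.494 = 378.094 ft.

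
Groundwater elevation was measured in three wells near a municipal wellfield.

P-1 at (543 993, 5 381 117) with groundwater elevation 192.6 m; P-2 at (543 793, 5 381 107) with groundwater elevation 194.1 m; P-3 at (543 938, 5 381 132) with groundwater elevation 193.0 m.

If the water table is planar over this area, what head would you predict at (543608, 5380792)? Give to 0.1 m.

195.7 m

Taking P-1 as reference: P-2−P-1 = (-200, -10, +1.5); P-3−P-1 = (-55, 15, +0.4).
Determinant of the coordinate differences = (-200)·15 − (-55)·(-10) = -3550.
∂h/∂x = [(+1.5)·15 − (+0.4)·(-10)] / -3550 = -0.007465
∂h/∂y = [(-200)·(+0.4) − (-55)·(+1.5)] / -3550 = -0.0007042
h(543608, 5380792) = 192.6 + (-0.007465)·(-385) + (-0.0007042)·(-325) = 192.6 +2.874 +0.229 = 195.703 m.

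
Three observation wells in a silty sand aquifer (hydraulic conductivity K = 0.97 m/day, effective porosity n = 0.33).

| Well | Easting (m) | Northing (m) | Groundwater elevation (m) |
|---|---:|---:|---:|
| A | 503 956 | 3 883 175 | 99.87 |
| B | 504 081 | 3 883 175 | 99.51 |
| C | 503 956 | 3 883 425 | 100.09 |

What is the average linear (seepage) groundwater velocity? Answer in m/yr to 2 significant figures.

∂h/∂x = (99.51 − 99.87) / (504081 − 503956) = -0.002880
∂h/∂y = (100.09 − 99.87) / (3883425 − 3883175) = +0.0008800
|∇h| = √(-0.002880² + 0.0008800²) = 0.003011
Seepage velocity v = K·i/n = 0.97 × 0.003011 / 0.33 = 0.008851 m/day = 3.233 m/yr.

3.2 m/yr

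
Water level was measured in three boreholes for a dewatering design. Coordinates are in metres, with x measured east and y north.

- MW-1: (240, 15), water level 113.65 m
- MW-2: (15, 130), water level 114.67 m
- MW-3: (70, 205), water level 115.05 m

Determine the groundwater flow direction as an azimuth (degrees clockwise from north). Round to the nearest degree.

167°

Three-point gradient (reference MW-1): Δ to MW-2 = (-225, 115, +1.02), Δ to MW-3 = (-170, 190, +1.40).
∂h/∂x = -0.001414, ∂h/∂y = +0.006103 (det = -23200).
Flow direction (−∇h) has components (+0.001414 E, -0.006103 N).
Azimuth = atan2(E, N) = atan2(+0.001414, -0.006103) = 167.0° ≈ 167°.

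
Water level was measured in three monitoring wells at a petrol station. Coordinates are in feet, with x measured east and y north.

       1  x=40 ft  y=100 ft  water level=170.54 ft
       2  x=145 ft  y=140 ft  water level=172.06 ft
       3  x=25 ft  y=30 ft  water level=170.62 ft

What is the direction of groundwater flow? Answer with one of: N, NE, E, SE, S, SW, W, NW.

With h = a·x + b·y + c and 1 as origin, the differences give:
  105·a + 40·b = +1.52
  (-15)·a + (-70)·b = +0.08
Eliminate b (×(-70) and ×40, subtract): -6750·a = -109.600 → a = ∂h/∂x = +0.01624
Back-substitute: b = ∂h/∂y = -0.004622.
Flow = −∇h = (-0.01624 east, +0.004622 north), which points west.

W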